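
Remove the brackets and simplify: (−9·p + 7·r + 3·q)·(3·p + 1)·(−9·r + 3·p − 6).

(−9·p + 7·r + 3·q)·(3·p + 1)·(−9·r + 3·p − 6)
= (−27·p^2 − 9·p + 21·p·r + 7·r + 9·p·q + 3·q)·(−9·r + 3·p − 6)    [distributive law]
= 243·p^2·r − 81·p^3 + 162·p^2 + 81·p·r − 27·p^2 + 54·p − 189·p·r^2 + 63·p^2·r − 126·p·r − 63·r^2 + 21·p·r − 42·r − 81·p·q·r + 27·p^2·q − 54·p·q − 27·q·r + 9·p·q − 18·q    [distributive law]
= 306·p^2·r − 81·p^3 + 135·p^2 − 24·p·r + 54·p − 189·p·r^2 − 63·r^2 − 42·r − 81·p·q·r + 27·p^2·q − 45·p·q − 27·q·r − 18·q    [combine like terms]

306·p^2·r − 81·p^3 + 135·p^2 − 24·p·r + 54·p − 189·p·r^2 − 63·r^2 − 42·r − 81·p·q·r + 27·p^2·q − 45·p·q − 27·q·r − 18·q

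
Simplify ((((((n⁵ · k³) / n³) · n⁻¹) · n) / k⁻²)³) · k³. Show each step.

k¹⁸·n⁶

((((((n⁵ · k³) / n³) · n⁻¹) · n) / k⁻²)³) · k³
= ((((((n⁵ · k³) / n³) · n⁻¹) · n)³) / ((k⁻²)³)) · k³    [power of a quotient]
= ((((((n⁵ · k³) / n³) · n⁻¹)³) · (n³)) / ((k⁻²)³)) · k³    [power of a product]
= ((((((n⁵ · k³) / n³)³) · ((n⁻¹)³)) · (n³)) / ((k⁻²)³)) · k³    [power of a product]
= ((((((n⁵ · k³)³) / ((n³)³)) · ((n⁻¹)³)) · (n³)) / ((k⁻²)³)) · k³    [power of a quotient]
= (((((((n⁵)³) · ((k³)³)) / ((n³)³)) · ((n⁻¹)³)) · (n³)) / ((k⁻²)³)) · k³    [power of a product]
= (((((n¹⁵ · ((k³)³)) / ((n³)³)) · ((n⁻¹)³)) · (n³)) / ((k⁻²)³)) · k³    [power of a power]
= (((((n¹⁵ · k⁹) / ((n³)³)) · ((n⁻¹)³)) · (n³)) / ((k⁻²)³)) · k³    [power of a power]
= (((((n¹⁵ · k⁹) / n⁹) · ((n⁻¹)³)) · (n³)) / ((k⁻²)³)) · k³    [power of a power]
= (((((n¹⁵ · k⁹) / n⁹) · n⁻³) · (n³)) / ((k⁻²)³)) · k³    [power of a power]
= (((((n¹⁵ · k⁹) / n⁹) · n⁻³) · n³) / k⁻⁶) · k³    [power of a power]
= k¹⁸·n⁶    [quotient of powers; product of powers]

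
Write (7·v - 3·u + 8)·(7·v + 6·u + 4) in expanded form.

(7·v - 3·u + 8)·(7·v + 6·u + 4)
= 49·v² + 42·u·v + 28·v - 21·u·v - 18·u² - 12·u + 56·v + 48·u + 32    [distributive law]
= 49·v² + 21·u·v + 84·v - 18·u² + 36·u + 32    [combine like terms]

49·v² + 21·u·v + 84·v - 18·u² + 36·u + 32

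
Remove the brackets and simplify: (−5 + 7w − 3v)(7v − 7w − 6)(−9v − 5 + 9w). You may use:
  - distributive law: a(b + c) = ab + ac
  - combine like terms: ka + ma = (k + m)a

(−5 + 7w − 3v)(7v − 7w − 6)(−9v − 5 + 9w)
= (−35v + 35w + 30 + 49vw − 49w² − 42w − 21v² + 21vw + 18v)(−9v − 5 + 9w)    [distributive law]
= (−17v − 7w + 30 + 70vw − 49w² − 21v²)(−9v − 5 + 9w)    [combine like terms]
= 153v² + 85v − 153vw + 63vw + 35w − 63w² − 270v − 150 + 270w − 630v²w − 350vw + 630vw² + 441vw² + 245w² − 441w³ + 189v³ + 105v² − 189v²w    [distributive law]
= 258v² − 185v − 440vw + 305w + 182w² − 150 − 819v²w + 1071vw² − 441w³ + 189v³    [combine like terms]

258v² − 185v − 440vw + 305w + 182w² − 150 − 819v²w + 1071vw² − 441w³ + 189v³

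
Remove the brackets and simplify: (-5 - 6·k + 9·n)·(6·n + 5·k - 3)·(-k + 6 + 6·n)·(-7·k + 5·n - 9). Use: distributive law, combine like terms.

353·k²·n + 471·k·n² + 858·k·n - 1098·n² + 2718·n - 3006·n³ + 941·k³ + 1956·k² - 117·k - 810 + 1473·k³·n - 945·k²·n² - 210·k⁴ - 2268·k·n³ + 1620·n⁴

(-5 - 6·k + 9·n)·(6·n + 5·k - 3)·(-k + 6 + 6·n)·(-7·k + 5·n - 9)
= (-30·n - 25·k + 15 - 36·k·n - 30·k² + 18·k + 54·n² + 45·k·n - 27·n)·(-k + 6 + 6·n)·(-7·k + 5·n - 9)    [distributive law]
= (-57·n - 7·k + 15 + 9·k·n - 30·k² + 54·n²)·(-k + 6 + 6·n)·(-7·k + 5·n - 9)    [combine like terms]
= (57·k·n - 342·n - 342·n² + 7·k² - 42·k - 42·k·n - 15·k + 90 + 90·n - 9·k²·n + 54·k·n + 54·k·n² + 30·k³ - 180·k² - 180·k²·n - 54·k·n² + 324·n² + 324·n³)·(-7·k + 5·n - 9)    [distributive law]
= (69·k·n - 252·n - 18·n² - 173·k² - 57·k + 90 - 189·k²·n + 30·k³ + 324·n³)·(-7·k + 5·n - 9)    [combine like terms]
= -483·k²·n + 345·k·n² - 621·k·n + 1764·k·n - 1260·n² + 2268·n + 126·k·n² - 90·n³ + 162·n² + 1211·k³ - 865·k²·n + 1557·k² + 399·k² - 285·k·n + 513·k - 630·k + 450·n - 810 + 1323·k³·n - 945·k²·n² + 1701·k²·n - 210·k⁴ + 150·k³·n - 270·k³ - 2268·k·n³ + 1620·n⁴ - 2916·n³    [distributive law]
= 353·k²·n + 471·k·n² + 858·k·n - 1098·n² + 2718·n - 3006·n³ + 941·k³ + 1956·k² - 117·k - 810 + 1473·k³·n - 945·k²·n² - 210·k⁴ - 2268·k·n³ + 1620·n⁴    [combine like terms]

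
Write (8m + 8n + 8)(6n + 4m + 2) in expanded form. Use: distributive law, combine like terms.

80mn + 32m^2 + 48m + 48n^2 + 64n + 16

(8m + 8n + 8)(6n + 4m + 2)
= 48mn + 32m^2 + 16m + 48n^2 + 32mn + 16n + 48n + 32m + 16    [distributive law]
= 80mn + 32m^2 + 48m + 48n^2 + 64n + 16    [combine like terms]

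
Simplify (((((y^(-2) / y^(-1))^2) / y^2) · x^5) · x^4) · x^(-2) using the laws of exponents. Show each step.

(((((y^(-2) / y^(-1))^2) / y^2) · x^5) · x^4) · x^(-2)
= ((((((y^(-2))^2) / ((y^(-1))^2)) / y^2) · x^5) · x^4) · x^(-2)    [power of a quotient]
= ((((y^(-4) / ((y^(-1))^2)) / y^2) · x^5) · x^4) · x^(-2)    [power of a power]
= ((((y^(-4) / y^(-2)) / y^2) · x^5) · x^4) · x^(-2)    [power of a power]
= (((y^(-2) / y^2) · x^5) · x^4) · x^(-2)    [quotient of powers]
= ((y^(-4) · x^5) · x^4) · x^(-2)    [quotient of powers]
= x^7y^(-4)    [product of powers]

x^7y^(-4)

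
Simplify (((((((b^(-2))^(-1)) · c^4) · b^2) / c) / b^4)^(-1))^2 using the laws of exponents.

c^(-6)

(((((((b^(-2))^(-1)) · c^4) · b^2) / c) / b^4)^(-1))^2
= ((((((b^(-2))^(-1)) · c^4) · b^2) / c) / b^4)^(-2)    [power of a power]
= ((((((b^(-2))^(-1)) · c^4) · b^2) / c)^(-2)) / ((b^4)^(-2))    [power of a quotient]
= ((((((b^(-2))^(-1)) · c^4) · b^2)^(-2)) / (c^(-2))) / ((b^4)^(-2))    [power of a quotient]
= ((((((b^(-2))^(-1)) · c^4)^(-2)) · ((b^2)^(-2))) / (c^(-2))) / ((b^4)^(-2))    [power of a product]
= ((((((b^(-2))^(-1))^(-2)) · ((c^4)^(-2))) · ((b^2)^(-2))) / (c^(-2))) / ((b^4)^(-2))    [power of a product]
= (((((b^(-2))^2) · ((c^4)^(-2))) · ((b^2)^(-2))) / (c^(-2))) / ((b^4)^(-2))    [power of a power]
= (((b^(-4) · ((c^4)^(-2))) · ((b^2)^(-2))) / (c^(-2))) / ((b^4)^(-2))    [power of a power]
= (((b^(-4) · c^(-8)) · ((b^2)^(-2))) / (c^(-2))) / ((b^4)^(-2))    [power of a power]
= (((b^(-4) · c^(-8)) · b^(-4)) / (c^(-2))) / ((b^4)^(-2))    [power of a power]
= (((b^(-4) · c^(-8)) · b^(-4)) / c^(-2)) / b^(-8)    [power of a power]
= c^(-6)    [quotient of powers; product of powers]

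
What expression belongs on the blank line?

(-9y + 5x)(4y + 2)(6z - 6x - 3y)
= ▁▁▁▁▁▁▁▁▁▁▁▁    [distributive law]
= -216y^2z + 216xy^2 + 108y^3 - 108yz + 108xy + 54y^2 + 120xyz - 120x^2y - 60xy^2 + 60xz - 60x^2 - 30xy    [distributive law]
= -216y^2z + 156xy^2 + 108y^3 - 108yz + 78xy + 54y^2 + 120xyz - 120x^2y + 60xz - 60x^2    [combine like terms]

Applying distributive law to the line above:

(-36y^2 - 18y + 20xy + 10x)(6z - 6x - 3y)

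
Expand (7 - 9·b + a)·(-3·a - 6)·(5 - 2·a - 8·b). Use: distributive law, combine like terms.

(7 - 9·b + a)·(-3·a - 6)·(5 - 2·a - 8·b)
= (-21·a - 42 + 27·a·b + 54·b - 3·a^2 - 6·a)·(5 - 2·a - 8·b)    [distributive law]
= (-27·a - 42 + 27·a·b + 54·b - 3·a^2)·(5 - 2·a - 8·b)    [combine like terms]
= -135·a + 54·a^2 + 216·a·b - 210 + 84·a + 336·b + 135·a·b - 54·a^2·b - 216·a·b^2 + 270·b - 108·a·b - 432·b^2 - 15·a^2 + 6·a^3 + 24·a^2·b    [distributive law]
= -51·a + 39·a^2 + 243·a·b - 210 + 606·b - 30·a^2·b - 216·a·b^2 - 432·b^2 + 6·a^3    [combine like terms]

-51·a + 39·a^2 + 243·a·b - 210 + 606·b - 30·a^2·b - 216·a·b^2 - 432·b^2 + 6·a^3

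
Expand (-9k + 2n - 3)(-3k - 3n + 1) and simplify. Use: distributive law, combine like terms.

27k^2 + 21kn - 6n^2 + 11n - 3

(-9k + 2n - 3)(-3k - 3n + 1)
= 27k^2 + 27kn - 9k - 6kn - 6n^2 + 2n + 9k + 9n - 3    [distributive law]
= 27k^2 + 21kn - 6n^2 + 11n - 3    [combine like terms]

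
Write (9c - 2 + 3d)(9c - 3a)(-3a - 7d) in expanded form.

(9c - 2 + 3d)(9c - 3a)(-3a - 7d)
= (81c^2 - 27ac - 18c + 6a + 27cd - 9ad)(-3a - 7d)    [distributive law]
= -243ac^2 - 567c^2d + 81a^2c + 189acd + 54ac + 126cd - 18a^2 - 42ad - 81acd - 189cd^2 + 27a^2d + 63ad^2    [distributive law]
= -243ac^2 - 567c^2d + 81a^2c + 108acd + 54ac + 126cd - 18a^2 - 42ad - 189cd^2 + 27a^2d + 63ad^2    [combine like terms]

-243ac^2 - 567c^2d + 81a^2c + 108acd + 54ac + 126cd - 18a^2 - 42ad - 189cd^2 + 27a^2d + 63ad^2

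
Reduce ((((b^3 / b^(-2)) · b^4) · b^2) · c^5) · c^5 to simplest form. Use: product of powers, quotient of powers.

b^11c^10

((((b^3 / b^(-2)) · b^4) · b^2) · c^5) · c^5
= (((b^5 · b^4) · b^2) · c^5) · c^5    [quotient of powers]
= ((b^9 · b^2) · c^5) · c^5    [product of powers]
= (b^11 · c^5) · c^5    [product of powers]
= b^11c^10    [product of powers]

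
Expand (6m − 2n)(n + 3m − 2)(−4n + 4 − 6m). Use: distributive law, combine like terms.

−72m^2n + 144m^2 − 108m^3 + 24mn − 48m + 8n^3 − 24n^2 + 12mn^2 + 16n

(6m − 2n)(n + 3m − 2)(−4n + 4 − 6m)
= (6mn + 18m^2 − 12m − 2n^2 − 6mn + 4n)(−4n + 4 − 6m)    [distributive law]
= (18m^2 − 12m − 2n^2 + 4n)(−4n + 4 − 6m)    [combine like terms]
= −72m^2n + 72m^2 − 108m^3 + 48mn − 48m + 72m^2 + 8n^3 − 8n^2 + 12mn^2 − 16n^2 + 16n − 24mn    [distributive law]
= −72m^2n + 144m^2 − 108m^3 + 24mn − 48m + 8n^3 − 24n^2 + 12mn^2 + 16n    [combine like terms]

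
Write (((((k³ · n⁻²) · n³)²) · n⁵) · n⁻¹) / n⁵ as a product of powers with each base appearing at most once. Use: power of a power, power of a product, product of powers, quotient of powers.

(((((k³ · n⁻²) · n³)²) · n⁵) · n⁻¹) / n⁵
= (((((k³ · n⁻²)²) · ((n³)²)) · n⁵) · n⁻¹) / n⁵    [power of a product]
= ((((((k³)²) · ((n⁻²)²)) · ((n³)²)) · n⁵) · n⁻¹) / n⁵    [power of a product]
= ((((k⁶ · ((n⁻²)²)) · ((n³)²)) · n⁵) · n⁻¹) / n⁵    [power of a power]
= ((((k⁶ · n⁻⁴) · ((n³)²)) · n⁵) · n⁻¹) / n⁵    [power of a power]
= ((((k⁶ · n⁻⁴) · n⁶) · n⁵) · n⁻¹) / n⁵    [power of a power]
= k⁶n    [quotient of powers; product of powers]

k⁶n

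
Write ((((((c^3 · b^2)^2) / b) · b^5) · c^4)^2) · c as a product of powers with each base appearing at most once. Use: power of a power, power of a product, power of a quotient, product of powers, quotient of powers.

((((((c^3 · b^2)^2) / b) · b^5) · c^4)^2) · c
= ((((((c^3 · b^2)^2) / b) · b^5)^2) · ((c^4)^2)) · c    [power of a product]
= ((((((c^3 · b^2)^2) / b)^2) · ((b^5)^2)) · ((c^4)^2)) · c    [power of a product]
= ((((((c^3 · b^2)^2)^2) / (b^2)) · ((b^5)^2)) · ((c^4)^2)) · c    [power of a quotient]
= (((((c^3 · b^2)^4) / (b^2)) · ((b^5)^2)) · ((c^4)^2)) · c    [power of a power]
= ((((((c^3)^4) · ((b^2)^4)) / (b^2)) · ((b^5)^2)) · ((c^4)^2)) · c    [power of a product]
= ((((c^12 · ((b^2)^4)) / (b^2)) · ((b^5)^2)) · ((c^4)^2)) · c    [power of a power]
= ((((c^12 · b^8) / (b^2)) · ((b^5)^2)) · ((c^4)^2)) · c    [power of a power]
= ((((c^12 · b^8) / b^2) · b^10) · ((c^4)^2)) · c    [power of a power]
= ((((c^12 · b^8) / b^2) · b^10) · c^8) · c    [power of a power]
= b^16c^21    [quotient of powers; product of powers]

b^16c^21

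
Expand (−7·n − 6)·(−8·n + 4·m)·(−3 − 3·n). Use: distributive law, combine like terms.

(−7·n − 6)·(−8·n + 4·m)·(−3 − 3·n)
= (56·n² − 28·m·n + 48·n − 24·m)·(−3 − 3·n)    [distributive law]
= −168·n² − 168·n³ + 84·m·n + 84·m·n² − 144·n − 144·n² + 72·m + 72·m·n    [distributive law]
= −312·n² − 168·n³ + 156·m·n + 84·m·n² − 144·n + 72·m    [combine like terms]

−312·n² − 168·n³ + 156·m·n + 84·m·n² − 144·n + 72·m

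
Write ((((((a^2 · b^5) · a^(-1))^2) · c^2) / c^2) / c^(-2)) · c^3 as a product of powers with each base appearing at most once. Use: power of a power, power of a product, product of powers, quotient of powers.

((((((a^2 · b^5) · a^(-1))^2) · c^2) / c^2) / c^(-2)) · c^3
= ((((((a^2 · b^5)^2) · ((a^(-1))^2)) · c^2) / c^2) / c^(-2)) · c^3    [power of a product]
= (((((((a^2)^2) · ((b^5)^2)) · ((a^(-1))^2)) · c^2) / c^2) / c^(-2)) · c^3    [power of a product]
= (((((a^4 · ((b^5)^2)) · ((a^(-1))^2)) · c^2) / c^2) / c^(-2)) · c^3    [power of a power]
= (((((a^4 · b^10) · ((a^(-1))^2)) · c^2) / c^2) / c^(-2)) · c^3    [power of a power]
= (((((a^4 · b^10) · a^(-2)) · c^2) / c^2) / c^(-2)) · c^3    [power of a power]
= a^2b^10c^5    [quotient of powers; product of powers]

a^2b^10c^5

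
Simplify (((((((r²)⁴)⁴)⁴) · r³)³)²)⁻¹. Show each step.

(((((((r²)⁴)⁴)⁴) · r³)³)²)⁻¹
= ((((((r²)⁴)⁴)⁴) · r³)³)⁻²    [power of a power]
= (((((r²)⁴)⁴)⁴) · r³)⁻⁶    [power of a power]
= (((((r²)⁴)⁴)⁴)⁻⁶) · ((r³)⁻⁶)    [power of a product]
= ((((r²)⁴)⁴)⁻²⁴) · ((r³)⁻⁶)    [power of a power]
= (((r²)⁴)⁻⁹⁶) · ((r³)⁻⁶)    [power of a power]
= ((r²)⁻³⁸⁴) · ((r³)⁻⁶)    [power of a power]
= r⁻⁷⁶⁸ · ((r³)⁻⁶)    [power of a power]
= r⁻⁷⁶⁸ · r⁻¹⁸    [power of a power]
= r⁻⁷⁸⁶    [product of powers]

r⁻⁷⁸⁶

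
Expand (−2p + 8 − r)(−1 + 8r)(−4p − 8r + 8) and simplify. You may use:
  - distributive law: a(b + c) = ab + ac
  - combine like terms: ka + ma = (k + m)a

(−2p + 8 − r)(−1 + 8r)(−4p − 8r + 8)
= (2p − 16pr − 8 + 64r + r − 8r^2)(−4p − 8r + 8)    [distributive law]
= (2p − 16pr − 8 + 65r − 8r^2)(−4p − 8r + 8)    [combine like terms]
= −8p^2 − 16pr + 16p + 64p^2r + 128pr^2 − 128pr + 32p + 64r − 64 − 260pr − 520r^2 + 520r + 32pr^2 + 64r^3 − 64r^2    [distributive law]
= −8p^2 − 404pr + 48p + 64p^2r + 160pr^2 + 584r − 64 − 584r^2 + 64r^3    [combine like terms]

−8p^2 − 404pr + 48p + 64p^2r + 160pr^2 + 584r − 64 − 584r^2 + 64r^3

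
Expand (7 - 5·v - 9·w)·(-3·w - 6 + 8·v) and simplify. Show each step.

(7 - 5·v - 9·w)·(-3·w - 6 + 8·v)
= -21·w - 42 + 56·v + 15·v·w + 30·v - 40·v² + 27·w² + 54·w - 72·v·w    [distributive law]
= 33·w - 42 + 86·v - 57·v·w - 40·v² + 27·w²    [combine like terms]

33·w - 42 + 86·v - 57·v·w - 40·v² + 27·w²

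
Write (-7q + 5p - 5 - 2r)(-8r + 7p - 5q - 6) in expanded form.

66qr - 74pq + 35q^2 + 67q - 54pr + 35p^2 - 65p + 52r + 30 + 16r^2

(-7q + 5p - 5 - 2r)(-8r + 7p - 5q - 6)
= 56qr - 49pq + 35q^2 + 42q - 40pr + 35p^2 - 25pq - 30p + 40r - 35p + 25q + 30 + 16r^2 - 14pr + 10qr + 12r    [distributive law]
= 66qr - 74pq + 35q^2 + 67q - 54pr + 35p^2 - 65p + 52r + 30 + 16r^2    [combine like terms]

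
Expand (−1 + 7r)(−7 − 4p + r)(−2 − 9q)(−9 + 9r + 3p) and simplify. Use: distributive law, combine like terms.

(−1 + 7r)(−7 − 4p + r)(−2 − 9q)(−9 + 9r + 3p)
= (7 + 4p − r − 49r − 28pr + 7r²)(−2 − 9q)(−9 + 9r + 3p)    [distributive law]
= (7 + 4p − 50r − 28pr + 7r²)(−2 − 9q)(−9 + 9r + 3p)    [combine like terms]
= (−14 − 63q − 8p − 36pq + 100r + 450qr + 56pr + 252pqr − 14r² − 63qr²)(−9 + 9r + 3p)    [distributive law]
= 126 − 126r − 42p + 567q − 567qr − 189pq + 72p − 72pr − 24p² + 324pq − 324pqr − 108p²q − 900r + 900r² + 300pr − 4050qr + 4050qr² + 1350pqr − 504pr + 504pr² + 168p²r − 2268pqr + 2268pqr² + 756p²qr + 126r² − 126r³ − 42pr² + 567qr² − 567qr³ − 189pqr²    [distributive law]
= 126 − 1026r + 30p + 567q − 4617qr + 135pq − 276pr − 24p² − 1242pqr − 108p²q + 1026r² + 4617qr² + 462pr² + 168p²r + 2079pqr² + 756p²qr − 126r³ − 567qr³    [combine like terms]

126 − 1026r + 30p + 567q − 4617qr + 135pq − 276pr − 24p² − 1242pqr − 108p²q + 1026r² + 4617qr² + 462pr² + 168p²r + 2079pqr² + 756p²qr − 126r³ − 567qr³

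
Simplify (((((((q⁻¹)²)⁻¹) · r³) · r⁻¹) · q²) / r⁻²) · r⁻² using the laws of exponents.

(((((((q⁻¹)²)⁻¹) · r³) · r⁻¹) · q²) / r⁻²) · r⁻²
= ((((((q⁻¹)⁻²) · r³) · r⁻¹) · q²) / r⁻²) · r⁻²    [power of a power]
= ((((q² · r³) · r⁻¹) · q²) / r⁻²) · r⁻²    [power of a power]
= q⁴r²    [quotient of powers; product of powers]

q⁴r²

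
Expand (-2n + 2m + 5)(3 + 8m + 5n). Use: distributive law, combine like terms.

19n - 6mn - 10n² + 46m + 16m² + 15

(-2n + 2m + 5)(3 + 8m + 5n)
= -6n - 16mn - 10n² + 6m + 16m² + 10mn + 15 + 40m + 25n    [distributive law]
= 19n - 6mn - 10n² + 46m + 16m² + 15    [combine like terms]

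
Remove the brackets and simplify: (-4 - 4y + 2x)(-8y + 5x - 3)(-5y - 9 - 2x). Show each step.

(-4 - 4y + 2x)(-8y + 5x - 3)(-5y - 9 - 2x)
= (32y - 20x + 12 + 32y^2 - 20xy + 12y - 16xy + 10x^2 - 6x)(-5y - 9 - 2x)    [distributive law]
= (44y - 26x + 12 + 32y^2 - 36xy + 10x^2)(-5y - 9 - 2x)    [combine like terms]
= -220y^2 - 396y - 88xy + 130xy + 234x + 52x^2 - 60y - 108 - 24x - 160y^3 - 288y^2 - 64xy^2 + 180xy^2 + 324xy + 72x^2y - 50x^2y - 90x^2 - 20x^3    [distributive law]
= -508y^2 - 456y + 366xy + 210x - 38x^2 - 108 - 160y^3 + 116xy^2 + 22x^2y - 20x^3    [combine like terms]

-508y^2 - 456y + 366xy + 210x - 38x^2 - 108 - 160y^3 + 116xy^2 + 22x^2y - 20x^3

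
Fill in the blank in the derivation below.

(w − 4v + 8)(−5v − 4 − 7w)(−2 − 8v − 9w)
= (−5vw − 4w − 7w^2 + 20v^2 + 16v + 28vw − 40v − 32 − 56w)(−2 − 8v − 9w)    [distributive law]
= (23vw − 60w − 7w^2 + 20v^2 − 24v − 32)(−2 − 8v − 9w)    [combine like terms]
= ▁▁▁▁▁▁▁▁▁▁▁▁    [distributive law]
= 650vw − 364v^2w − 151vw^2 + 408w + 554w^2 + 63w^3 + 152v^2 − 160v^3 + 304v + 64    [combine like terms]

After distributive law, the bracketed line is:

−46vw − 184v^2w − 207vw^2 + 120w + 480vw + 540w^2 + 14w^2 + 56vw^2 + 63w^3 − 40v^2 − 160v^3 − 180v^2w + 48v + 192v^2 + 216vw + 64 + 256v + 288w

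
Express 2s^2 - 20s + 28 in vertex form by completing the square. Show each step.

2(s - 5)^2 - 22

2s^2 - 20s + 28
= 2(s^2 - 10s) + 28    [factor out 2 from the s-terms]
= 2(s^2 - 10s + 25 - 25) + 28    [add and subtract 25 inside the bracket]
= 2(s - 5)^2 - 50 + 28    [perfect-square identity]
= 2(s - 5)^2 - 22    [combine constants]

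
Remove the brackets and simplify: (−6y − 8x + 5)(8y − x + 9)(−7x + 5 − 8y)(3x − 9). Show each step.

(−6y − 8x + 5)(8y − x + 9)(−7x + 5 − 8y)(3x − 9)
= (−48y^2 + 6xy − 54y − 64xy + 8x^2 − 72x + 40y − 5x + 45)(−7x + 5 − 8y)(3x − 9)    [distributive law]
= (−48y^2 − 58xy − 14y + 8x^2 − 77x + 45)(−7x + 5 − 8y)(3x − 9)    [combine like terms]
= (336xy^2 − 240y^2 + 384y^3 + 406x^2y − 290xy + 464xy^2 + 98xy − 70y + 112y^2 − 56x^3 + 40x^2 − 64x^2y + 539x^2 − 385x + 616xy − 315x + 225 − 360y)(3x − 9)    [distributive law]
= (800xy^2 − 128y^2 + 384y^3 + 342x^2y + 424xy − 430y − 56x^3 + 579x^2 − 700x + 225)(3x − 9)    [combine like terms]
= 2400x^2y^2 − 7200xy^2 − 384xy^2 + 1152y^2 + 1152xy^3 − 3456y^3 + 1026x^3y − 3078x^2y + 1272x^2y − 3816xy − 1290xy + 3870y − 168x^4 + 504x^3 + 1737x^3 − 5211x^2 − 2100x^2 + 6300x + 675x − 2025    [distributive law]
= 2400x^2y^2 − 7584xy^2 + 1152y^2 + 1152xy^3 − 3456y^3 + 1026x^3y − 1806x^2y − 5106xy + 3870y − 168x^4 + 2241x^3 − 7311x^2 + 6975x − 2025    [combine like terms]

2400x^2y^2 − 7584xy^2 + 1152y^2 + 1152xy^3 − 3456y^3 + 1026x^3y − 1806x^2y − 5106xy + 3870y − 168x^4 + 2241x^3 − 7311x^2 + 6975x − 2025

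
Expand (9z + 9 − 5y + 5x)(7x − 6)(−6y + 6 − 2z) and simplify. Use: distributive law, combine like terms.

(9z + 9 − 5y + 5x)(7x − 6)(−6y + 6 − 2z)
= (63xz − 54z + 63x − 54 − 35xy + 30y + 35x² − 30x)(−6y + 6 − 2z)    [distributive law]
= (63xz − 54z + 33x − 54 − 35xy + 30y + 35x²)(−6y + 6 − 2z)    [combine like terms]
= −378xyz + 378xz − 126xz² + 324yz − 324z + 108z² − 198xy + 198x − 66xz + 324y − 324 + 108z + 210xy² − 210xy + 70xyz − 180y² + 180y − 60yz − 210x²y + 210x² − 70x²z    [distributive law]
= −308xyz + 312xz − 126xz² + 264yz − 216z + 108z² − 408xy + 198x + 504y − 324 + 210xy² − 180y² − 210x²y + 210x² − 70x²z    [combine like terms]

−308xyz + 312xz − 126xz² + 264yz − 216z + 108z² − 408xy + 198x + 504y − 324 + 210xy² − 180y² − 210x²y + 210x² − 70x²z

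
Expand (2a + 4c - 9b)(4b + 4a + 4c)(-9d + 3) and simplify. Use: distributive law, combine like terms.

252abd - 84ab - 72a²d + 24a² - 216acd + 72ac + 180bcd - 60bc - 144c²d + 48c² + 324b²d - 108b²

(2a + 4c - 9b)(4b + 4a + 4c)(-9d + 3)
= (8ab + 8a² + 8ac + 16bc + 16ac + 16c² - 36b² - 36ab - 36bc)(-9d + 3)    [distributive law]
= (-28ab + 8a² + 24ac - 20bc + 16c² - 36b²)(-9d + 3)    [combine like terms]
= 252abd - 84ab - 72a²d + 24a² - 216acd + 72ac + 180bcd - 60bc - 144c²d + 48c² + 324b²d - 108b²    [distributive law]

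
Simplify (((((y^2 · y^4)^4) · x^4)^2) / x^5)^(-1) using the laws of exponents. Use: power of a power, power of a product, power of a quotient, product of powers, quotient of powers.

(((((y^2 · y^4)^4) · x^4)^2) / x^5)^(-1)
= (((((y^2 · y^4)^4) · x^4)^2)^(-1)) / ((x^5)^(-1))    [power of a quotient]
= ((((y^2 · y^4)^4) · x^4)^(-2)) / ((x^5)^(-1))    [power of a power]
= ((((y^2 · y^4)^4)^(-2)) · ((x^4)^(-2))) / ((x^5)^(-1))    [power of a product]
= (((y^2 · y^4)^(-8)) · ((x^4)^(-2))) / ((x^5)^(-1))    [power of a power]
= ((((y^2)^(-8)) · ((y^4)^(-8))) · ((x^4)^(-2))) / ((x^5)^(-1))    [power of a product]
= ((y^(-16) · ((y^4)^(-8))) · ((x^4)^(-2))) / ((x^5)^(-1))    [power of a power]
= ((y^(-16) · y^(-32)) · ((x^4)^(-2))) / ((x^5)^(-1))    [power of a power]
= (y^(-48) · ((x^4)^(-2))) / ((x^5)^(-1))    [product of powers]
= (y^(-48) · x^(-8)) / ((x^5)^(-1))    [power of a power]
= (y^(-48) · x^(-8)) / x^(-5)    [power of a power]
= x^(-3)·y^(-48)    [quotient of powers]

x^(-3)·y^(-48)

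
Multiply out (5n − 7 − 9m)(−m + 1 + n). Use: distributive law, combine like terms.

−14mn − 2n + 5n² − 2m − 7 + 9m²

(5n − 7 − 9m)(−m + 1 + n)
= −5mn + 5n + 5n² + 7m − 7 − 7n + 9m² − 9m − 9mn    [distributive law]
= −14mn − 2n + 5n² − 2m − 7 + 9m²    [combine like terms]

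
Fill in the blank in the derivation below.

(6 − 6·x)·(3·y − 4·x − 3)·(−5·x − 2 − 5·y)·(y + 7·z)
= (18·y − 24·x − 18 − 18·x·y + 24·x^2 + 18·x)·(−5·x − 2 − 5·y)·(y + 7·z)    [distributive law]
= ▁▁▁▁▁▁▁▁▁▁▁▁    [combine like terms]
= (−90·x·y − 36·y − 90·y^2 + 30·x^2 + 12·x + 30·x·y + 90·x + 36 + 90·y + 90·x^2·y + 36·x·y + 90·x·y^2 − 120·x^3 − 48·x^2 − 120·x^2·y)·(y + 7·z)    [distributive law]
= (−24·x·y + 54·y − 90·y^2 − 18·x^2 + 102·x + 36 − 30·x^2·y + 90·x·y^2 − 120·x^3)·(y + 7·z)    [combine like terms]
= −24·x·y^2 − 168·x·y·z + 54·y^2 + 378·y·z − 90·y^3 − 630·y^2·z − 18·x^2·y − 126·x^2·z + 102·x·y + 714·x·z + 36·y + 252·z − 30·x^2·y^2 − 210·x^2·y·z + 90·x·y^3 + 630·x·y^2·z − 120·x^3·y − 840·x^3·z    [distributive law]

Applying combine like terms to the line above:

(18·y − 6·x − 18 − 18·x·y + 24·x^2)·(−5·x − 2 − 5·y)·(y + 7·z)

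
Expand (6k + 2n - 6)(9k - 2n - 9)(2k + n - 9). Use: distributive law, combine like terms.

(6k + 2n - 6)(9k - 2n - 9)(2k + n - 9)
= (54k^2 - 12kn - 54k + 18kn - 4n^2 - 18n - 54k + 12n + 54)(2k + n - 9)    [distributive law]
= (54k^2 + 6kn - 108k - 4n^2 - 6n + 54)(2k + n - 9)    [combine like terms]
= 108k^3 + 54k^2n - 486k^2 + 12k^2n + 6kn^2 - 54kn - 216k^2 - 108kn + 972k - 8kn^2 - 4n^3 + 36n^2 - 12kn - 6n^2 + 54n + 108k + 54n - 486    [distributive law]
= 108k^3 + 66k^2n - 702k^2 - 2kn^2 - 174kn + 1080k - 4n^3 + 30n^2 + 108n - 486    [combine like terms]

108k^3 + 66k^2n - 702k^2 - 2kn^2 - 174kn + 1080k - 4n^3 + 30n^2 + 108n - 486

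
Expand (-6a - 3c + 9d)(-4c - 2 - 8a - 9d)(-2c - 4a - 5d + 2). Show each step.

(-6a - 3c + 9d)(-4c - 2 - 8a - 9d)(-2c - 4a - 5d + 2)
= (24ac + 12a + 48a² + 54ad + 12c² + 6c + 24ac + 27cd - 36cd - 18d - 72ad - 81d²)(-2c - 4a - 5d + 2)    [distributive law]
= (48ac + 12a + 48a² - 18ad + 12c² + 6c - 9cd - 18d - 81d²)(-2c - 4a - 5d + 2)    [combine like terms]
= -96ac² - 192a²c - 240acd + 96ac - 24ac - 48a² - 60ad + 24a - 96a²c - 192a³ - 240a²d + 96a² + 36acd + 72a²d + 90ad² - 36ad - 24c³ - 48ac² - 60c²d + 24c² - 12c² - 24ac - 30cd + 12c + 18c²d + 36acd + 45cd² - 18cd + 36cd + 72ad + 90d² - 36d + 162cd² + 324ad² + 405d³ - 162d²    [distributive law]
= -144ac² - 288a²c - 168acd + 48ac + 48a² - 24ad + 24a - 192a³ - 168a²d + 414ad² - 24c³ - 42c²d + 12c² - 12cd + 12c + 207cd² - 72d² - 36d + 405d³    [combine like terms]

-144ac² - 288a²c - 168acd + 48ac + 48a² - 24ad + 24a - 192a³ - 168a²d + 414ad² - 24c³ - 42c²d + 12c² - 12cd + 12c + 207cd² - 72d² - 36d + 405d³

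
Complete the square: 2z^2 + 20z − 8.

2z^2 + 20z − 8
= 2(z^2 + 10z) − 8    [factor out 2 from the z-terms]
= 2(z^2 + 10z + 25 − 25) − 8    [add and subtract 25 inside the bracket]
= 2(z + 5)^2 − 50 − 8    [perfect-square identity]
= 2(z + 5)^2 − 58    [combine constants]

2(z + 5)^2 − 58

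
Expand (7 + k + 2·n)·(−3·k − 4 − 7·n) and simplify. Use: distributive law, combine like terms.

(7 + k + 2·n)·(−3·k − 4 − 7·n)
= −21·k − 28 − 49·n − 3·k^2 − 4·k − 7·k·n − 6·k·n − 8·n − 14·n^2    [distributive law]
= −25·k − 28 − 57·n − 3·k^2 − 13·k·n − 14·n^2    [combine like terms]

−25·k − 28 − 57·n − 3·k^2 − 13·k·n − 14·n^2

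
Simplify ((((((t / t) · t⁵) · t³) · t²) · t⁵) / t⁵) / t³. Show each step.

((((((t / t) · t⁵) · t³) · t²) · t⁵) / t⁵) / t³
= (((((t⁰ · t⁵) · t³) · t²) · t⁵) / t⁵) / t³    [quotient of powers]
= ((((t⁵ · t³) · t²) · t⁵) / t⁵) / t³    [product of powers]
= (((t⁸ · t²) · t⁵) / t⁵) / t³    [product of powers]
= ((t¹⁰ · t⁵) / t⁵) / t³    [product of powers]
= (t¹⁵ / t⁵) / t³    [product of powers]
= t¹⁰ / t³    [quotient of powers]
= t⁷    [quotient of powers]

t⁷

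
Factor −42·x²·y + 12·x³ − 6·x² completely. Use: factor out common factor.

−42·x²·y + 12·x³ − 6·x²
= 6(−7·x²·y + 2·x³ − x²)    [factor out 6]
= 6·x²(−7·y + 2·x − 1)    [factor out x²]

6·x²(−7·y + 2·x − 1)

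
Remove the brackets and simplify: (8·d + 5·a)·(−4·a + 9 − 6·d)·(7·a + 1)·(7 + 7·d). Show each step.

(8·d + 5·a)·(−4·a + 9 − 6·d)·(7·a + 1)·(7 + 7·d)
= (−32·a·d + 72·d − 48·d² − 20·a² + 45·a − 30·a·d)·(7·a + 1)·(7 + 7·d)    [distributive law]
= (−62·a·d + 72·d − 48·d² − 20·a² + 45·a)·(7·a + 1)·(7 + 7·d)    [combine like terms]
= (−434·a²·d − 62·a·d + 504·a·d + 72·d − 336·a·d² − 48·d² − 140·a³ − 20·a² + 315·a² + 45·a)·(7 + 7·d)    [distributive law]
= (−434·a²·d + 442·a·d + 72·d − 336·a·d² − 48·d² − 140·a³ + 295·a² + 45·a)·(7 + 7·d)    [combine like terms]
= −3038·a²·d − 3038·a²·d² + 3094·a·d + 3094·a·d² + 504·d + 504·d² − 2352·a·d² − 2352·a·d³ − 336·d² − 336·d³ − 980·a³ − 980·a³·d + 2065·a² + 2065·a²·d + 315·a + 315·a·d    [distributive law]
= −973·a²·d − 3038·a²·d² + 3409·a·d + 742·a·d² + 504·d + 168·d² − 2352·a·d³ − 336·d³ − 980·a³ − 980·a³·d + 2065·a² + 315·a    [combine like terms]

−973·a²·d − 3038·a²·d² + 3409·a·d + 742·a·d² + 504·d + 168·d² − 2352·a·d³ − 336·d³ − 980·a³ − 980·a³·d + 2065·a² + 315·a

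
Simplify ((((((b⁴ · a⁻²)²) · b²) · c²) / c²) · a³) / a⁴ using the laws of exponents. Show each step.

a⁻⁵b¹⁰

((((((b⁴ · a⁻²)²) · b²) · c²) / c²) · a³) / a⁴
= (((((((b⁴)²) · ((a⁻²)²)) · b²) · c²) / c²) · a³) / a⁴    [power of a product]
= (((((b⁸ · ((a⁻²)²)) · b²) · c²) / c²) · a³) / a⁴    [power of a power]
= (((((b⁸ · a⁻⁴) · b²) · c²) / c²) · a³) / a⁴    [power of a power]
= a⁻⁵b¹⁰    [quotient of powers; product of powers]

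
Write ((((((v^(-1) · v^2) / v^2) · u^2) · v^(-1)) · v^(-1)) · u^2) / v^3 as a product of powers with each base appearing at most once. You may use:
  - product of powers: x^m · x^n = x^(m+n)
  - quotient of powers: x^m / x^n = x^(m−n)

((((((v^(-1) · v^2) / v^2) · u^2) · v^(-1)) · v^(-1)) · u^2) / v^3
= (((((v / v^2) · u^2) · v^(-1)) · v^(-1)) · u^2) / v^3    [product of powers]
= ((((v^(-1) · u^2) · v^(-1)) · v^(-1)) · u^2) / v^3    [quotient of powers]
= u^4v^(-6)    [quotient of powers; product of powers]

u^4v^(-6)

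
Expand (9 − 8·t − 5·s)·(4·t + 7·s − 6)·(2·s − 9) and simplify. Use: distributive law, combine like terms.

(9 − 8·t − 5·s)·(4·t + 7·s − 6)·(2·s − 9)
= (36·t + 63·s − 54 − 32·t^2 − 56·s·t + 48·t − 20·s·t − 35·s^2 + 30·s)·(2·s − 9)    [distributive law]
= (84·t + 93·s − 54 − 32·t^2 − 76·s·t − 35·s^2)·(2·s − 9)    [combine like terms]
= 168·s·t − 756·t + 186·s^2 − 837·s − 108·s + 486 − 64·s·t^2 + 288·t^2 − 152·s^2·t + 684·s·t − 70·s^3 + 315·s^2    [distributive law]
= 852·s·t − 756·t + 501·s^2 − 945·s + 486 − 64·s·t^2 + 288·t^2 − 152·s^2·t − 70·s^3    [combine like terms]

852·s·t − 756·t + 501·s^2 − 945·s + 486 − 64·s·t^2 + 288·t^2 − 152·s^2·t − 70·s^3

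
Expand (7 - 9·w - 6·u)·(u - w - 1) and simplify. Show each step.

13·u + 2·w - 7 - 3·u·w + 9·w² - 6·u²

(7 - 9·w - 6·u)·(u - w - 1)
= 7·u - 7·w - 7 - 9·u·w + 9·w² + 9·w - 6·u² + 6·u·w + 6·u    [distributive law]
= 13·u + 2·w - 7 - 3·u·w + 9·w² - 6·u²    [combine like terms]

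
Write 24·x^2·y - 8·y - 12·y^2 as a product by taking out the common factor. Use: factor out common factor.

24·x^2·y - 8·y - 12·y^2
= 4(6·x^2·y - 2·y - 3·y^2)    [factor out 4]
= 4·y(6·x^2 - 2 - 3·y)    [factor out y]

4·y(6·x^2 - 2 - 3·y)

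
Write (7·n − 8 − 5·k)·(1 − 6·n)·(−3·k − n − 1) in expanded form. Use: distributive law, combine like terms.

−190·k·n − 13·n² − 47·n + 96·k·n² + 42·n³ + 29·k + 8 + 15·k² − 90·k²·n

(7·n − 8 − 5·k)·(1 − 6·n)·(−3·k − n − 1)
= (7·n − 42·n² − 8 + 48·n − 5·k + 30·k·n)·(−3·k − n − 1)    [distributive law]
= (55·n − 42·n² − 8 − 5·k + 30·k·n)·(−3·k − n − 1)    [combine like terms]
= −165·k·n − 55·n² − 55·n + 126·k·n² + 42·n³ + 42·n² + 24·k + 8·n + 8 + 15·k² + 5·k·n + 5·k − 90·k²·n − 30·k·n² − 30·k·n    [distributive law]
= −190·k·n − 13·n² − 47·n + 96·k·n² + 42·n³ + 29·k + 8 + 15·k² − 90·k²·n    [combine like terms]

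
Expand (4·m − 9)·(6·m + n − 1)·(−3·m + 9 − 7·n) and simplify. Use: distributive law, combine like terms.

−72·m³ + 390·m² − 180·m²·n + 469·m·n − 28·m·n² − 549·m − 144·n + 63·n² + 81

(4·m − 9)·(6·m + n − 1)·(−3·m + 9 − 7·n)
= (24·m² + 4·m·n − 4·m − 54·m − 9·n + 9)·(−3·m + 9 − 7·n)    [distributive law]
= (24·m² + 4·m·n − 58·m − 9·n + 9)·(−3·m + 9 − 7·n)    [combine like terms]
= −72·m³ + 216·m² − 168·m²·n − 12·m²·n + 36·m·n − 28·m·n² + 174·m² − 522·m + 406·m·n + 27·m·n − 81·n + 63·n² − 27·m + 81 − 63·n    [distributive law]
= −72·m³ + 390·m² − 180·m²·n + 469·m·n − 28·m·n² − 549·m − 144·n + 63·n² + 81    [combine like terms]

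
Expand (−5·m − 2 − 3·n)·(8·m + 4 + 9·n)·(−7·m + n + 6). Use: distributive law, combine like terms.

(−5·m − 2 − 3·n)·(8·m + 4 + 9·n)·(−7·m + n + 6)
= (−40·m^2 − 20·m − 45·m·n − 16·m − 8 − 18·n − 24·m·n − 12·n − 27·n^2)·(−7·m + n + 6)    [distributive law]
= (−40·m^2 − 36·m − 69·m·n − 8 − 30·n − 27·n^2)·(−7·m + n + 6)    [combine like terms]
= 280·m^3 − 40·m^2·n − 240·m^2 + 252·m^2 − 36·m·n − 216·m + 483·m^2·n − 69·m·n^2 − 414·m·n + 56·m − 8·n − 48 + 210·m·n − 30·n^2 − 180·n + 189·m·n^2 − 27·n^3 − 162·n^2    [distributive law]
= 280·m^3 + 443·m^2·n + 12·m^2 − 240·m·n − 160·m + 120·m·n^2 − 188·n − 48 − 192·n^2 − 27·n^3    [combine like terms]

280·m^3 + 443·m^2·n + 12·m^2 − 240·m·n − 160·m + 120·m·n^2 − 188·n − 48 − 192·n^2 − 27·n^3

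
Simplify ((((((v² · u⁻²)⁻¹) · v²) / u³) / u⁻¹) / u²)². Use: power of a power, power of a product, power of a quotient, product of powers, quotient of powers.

u⁻⁴

((((((v² · u⁻²)⁻¹) · v²) / u³) / u⁻¹) / u²)²
= ((((((v² · u⁻²)⁻¹) · v²) / u³) / u⁻¹)²) / ((u²)²)    [power of a quotient]
= ((((((v² · u⁻²)⁻¹) · v²) / u³)²) / ((u⁻¹)²)) / ((u²)²)    [power of a quotient]
= ((((((v² · u⁻²)⁻¹) · v²)²) / ((u³)²)) / ((u⁻¹)²)) / ((u²)²)    [power of a quotient]
= ((((((v² · u⁻²)⁻¹)²) · ((v²)²)) / ((u³)²)) / ((u⁻¹)²)) / ((u²)²)    [power of a product]
= (((((v² · u⁻²)⁻²) · ((v²)²)) / ((u³)²)) / ((u⁻¹)²)) / ((u²)²)    [power of a power]
= ((((((v²)⁻²) · ((u⁻²)⁻²)) · ((v²)²)) / ((u³)²)) / ((u⁻¹)²)) / ((u²)²)    [power of a product]
= ((((v⁻⁴ · ((u⁻²)⁻²)) · ((v²)²)) / ((u³)²)) / ((u⁻¹)²)) / ((u²)²)    [power of a power]
= ((((v⁻⁴ · u⁴) · ((v²)²)) / ((u³)²)) / ((u⁻¹)²)) / ((u²)²)    [power of a power]
= ((((v⁻⁴ · u⁴) · v⁴) / ((u³)²)) / ((u⁻¹)²)) / ((u²)²)    [power of a power]
= ((((v⁻⁴ · u⁴) · v⁴) / u⁶) / ((u⁻¹)²)) / ((u²)²)    [power of a power]
= ((((v⁻⁴ · u⁴) · v⁴) / u⁶) / u⁻²) / ((u²)²)    [power of a power]
= ((((v⁻⁴ · u⁴) · v⁴) / u⁶) / u⁻²) / u⁴    [power of a power]
= u⁻⁴    [quotient of powers; product of powers]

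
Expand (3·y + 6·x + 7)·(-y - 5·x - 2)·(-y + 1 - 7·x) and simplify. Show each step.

3·y³ + 10·y² + 42·x·y² + 117·x·y + 177·x²·y + y + 299·x² + 210·x³ + 51·x - 14

(3·y + 6·x + 7)·(-y - 5·x - 2)·(-y + 1 - 7·x)
= (-3·y² - 15·x·y - 6·y - 6·x·y - 30·x² - 12·x - 7·y - 35·x - 14)·(-y + 1 - 7·x)    [distributive law]
= (-3·y² - 21·x·y - 13·y - 30·x² - 47·x - 14)·(-y + 1 - 7·x)    [combine like terms]
= 3·y³ - 3·y² + 21·x·y² + 21·x·y² - 21·x·y + 147·x²·y + 13·y² - 13·y + 91·x·y + 30·x²·y - 30·x² + 210·x³ + 47·x·y - 47·x + 329·x² + 14·y - 14 + 98·x    [distributive law]
= 3·y³ + 10·y² + 42·x·y² + 117·x·y + 177·x²·y + y + 299·x² + 210·x³ + 51·x - 14    [combine like terms]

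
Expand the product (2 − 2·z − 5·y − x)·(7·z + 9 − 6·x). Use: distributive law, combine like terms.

−4·z + 18 − 21·x − 14·z² + 5·x·z − 35·y·z − 45·y + 30·x·y + 6·x²

(2 − 2·z − 5·y − x)·(7·z + 9 − 6·x)
= 14·z + 18 − 12·x − 14·z² − 18·z + 12·x·z − 35·y·z − 45·y + 30·x·y − 7·x·z − 9·x + 6·x²    [distributive law]
= −4·z + 18 − 21·x − 14·z² + 5·x·z − 35·y·z − 45·y + 30·x·y + 6·x²    [combine like terms]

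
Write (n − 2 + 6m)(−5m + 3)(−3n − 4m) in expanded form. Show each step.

(n − 2 + 6m)(−5m + 3)(−3n − 4m)
= (−5mn + 3n + 10m − 6 − 30m² + 18m)(−3n − 4m)    [distributive law]
= (−5mn + 3n + 28m − 6 − 30m²)(−3n − 4m)    [combine like terms]
= 15mn² + 20m²n − 9n² − 12mn − 84mn − 112m² + 18n + 24m + 90m²n + 120m³    [distributive law]
= 15mn² + 110m²n − 9n² − 96mn − 112m² + 18n + 24m + 120m³    [combine like terms]

15mn² + 110m²n − 9n² − 96mn − 112m² + 18n + 24m + 120m³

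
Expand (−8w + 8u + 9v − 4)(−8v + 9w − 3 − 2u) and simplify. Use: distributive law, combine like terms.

145vw − 72w^2 − 12w + 88uw − 82uv − 16u − 16u^2 − 72v^2 + 5v + 12

(−8w + 8u + 9v − 4)(−8v + 9w − 3 − 2u)
= 64vw − 72w^2 + 24w + 16uw − 64uv + 72uw − 24u − 16u^2 − 72v^2 + 81vw − 27v − 18uv + 32v − 36w + 12 + 8u    [distributive law]
= 145vw − 72w^2 − 12w + 88uw − 82uv − 16u − 16u^2 − 72v^2 + 5v + 12    [combine like terms]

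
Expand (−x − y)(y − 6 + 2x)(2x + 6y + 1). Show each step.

−18x^2y − 20xy^2 + 45xy + 10x^2 + 6x − 4x^3 − 6y^3 + 35y^2 + 6y

(−x − y)(y − 6 + 2x)(2x + 6y + 1)
= (−xy + 6x − 2x^2 − y^2 + 6y − 2xy)(2x + 6y + 1)    [distributive law]
= (−3xy + 6x − 2x^2 − y^2 + 6y)(2x + 6y + 1)    [combine like terms]
= −6x^2y − 18xy^2 − 3xy + 12x^2 + 36xy + 6x − 4x^3 − 12x^2y − 2x^2 − 2xy^2 − 6y^3 − y^2 + 12xy + 36y^2 + 6y    [distributive law]
= −18x^2y − 20xy^2 + 45xy + 10x^2 + 6x − 4x^3 − 6y^3 + 35y^2 + 6y    [combine like terms]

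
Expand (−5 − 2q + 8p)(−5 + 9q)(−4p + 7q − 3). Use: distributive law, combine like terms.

20p + 280q − 75 − 356pq − 191q^2 + 576pq^2 − 126q^3 + 160p^2 − 288p^2q

(−5 − 2q + 8p)(−5 + 9q)(−4p + 7q − 3)
= (25 − 45q + 10q − 18q^2 − 40p + 72pq)(−4p + 7q − 3)    [distributive law]
= (25 − 35q − 18q^2 − 40p + 72pq)(−4p + 7q − 3)    [combine like terms]
= −100p + 175q − 75 + 140pq − 245q^2 + 105q + 72pq^2 − 126q^3 + 54q^2 + 160p^2 − 280pq + 120p − 288p^2q + 504pq^2 − 216pq    [distributive law]
= 20p + 280q − 75 − 356pq − 191q^2 + 576pq^2 − 126q^3 + 160p^2 − 288p^2q    [combine like terms]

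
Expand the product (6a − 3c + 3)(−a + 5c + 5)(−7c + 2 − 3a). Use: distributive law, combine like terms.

−57a^2c − 93a^2 + 18a^3 − 186ac^2 − 123ac + 9a + 105c^3 − 30c^2 − 105c + 30

(6a − 3c + 3)(−a + 5c + 5)(−7c + 2 − 3a)
= (−6a^2 + 30ac + 30a + 3ac − 15c^2 − 15c − 3a + 15c + 15)(−7c + 2 − 3a)    [distributive law]
= (−6a^2 + 33ac + 27a − 15c^2 + 15)(−7c + 2 − 3a)    [combine like terms]
= 42a^2c − 12a^2 + 18a^3 − 231ac^2 + 66ac − 99a^2c − 189ac + 54a − 81a^2 + 105c^3 − 30c^2 + 45ac^2 − 105c + 30 − 45a    [distributive law]
= −57a^2c − 93a^2 + 18a^3 − 186ac^2 − 123ac + 9a + 105c^3 − 30c^2 − 105c + 30    [combine like terms]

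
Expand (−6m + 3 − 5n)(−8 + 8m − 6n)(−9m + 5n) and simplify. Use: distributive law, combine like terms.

(−6m + 3 − 5n)(−8 + 8m − 6n)(−9m + 5n)
= (48m − 48m^2 + 36mn − 24 + 24m − 18n + 40n − 40mn + 30n^2)(−9m + 5n)    [distributive law]
= (72m − 48m^2 − 4mn − 24 + 22n + 30n^2)(−9m + 5n)    [combine like terms]
= −648m^2 + 360mn + 432m^3 − 240m^2n + 36m^2n − 20mn^2 + 216m − 120n − 198mn + 110n^2 − 270mn^2 + 150n^3    [distributive law]
= −648m^2 + 162mn + 432m^3 − 204m^2n − 290mn^2 + 216m − 120n + 110n^2 + 150n^3    [combine like terms]

−648m^2 + 162mn + 432m^3 − 204m^2n − 290mn^2 + 216m − 120n + 110n^2 + 150n^3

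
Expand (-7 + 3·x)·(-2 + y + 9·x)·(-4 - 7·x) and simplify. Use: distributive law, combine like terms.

(-7 + 3·x)·(-2 + y + 9·x)·(-4 - 7·x)
= (14 - 7·y - 63·x - 6·x + 3·x·y + 27·x^2)·(-4 - 7·x)    [distributive law]
= (14 - 7·y - 69·x + 3·x·y + 27·x^2)·(-4 - 7·x)    [combine like terms]
= -56 - 98·x + 28·y + 49·x·y + 276·x + 483·x^2 - 12·x·y - 21·x^2·y - 108·x^2 - 189·x^3    [distributive law]
= -56 + 178·x + 28·y + 37·x·y + 375·x^2 - 21·x^2·y - 189·x^3    [combine like terms]

-56 + 178·x + 28·y + 37·x·y + 375·x^2 - 21·x^2·y - 189·x^3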